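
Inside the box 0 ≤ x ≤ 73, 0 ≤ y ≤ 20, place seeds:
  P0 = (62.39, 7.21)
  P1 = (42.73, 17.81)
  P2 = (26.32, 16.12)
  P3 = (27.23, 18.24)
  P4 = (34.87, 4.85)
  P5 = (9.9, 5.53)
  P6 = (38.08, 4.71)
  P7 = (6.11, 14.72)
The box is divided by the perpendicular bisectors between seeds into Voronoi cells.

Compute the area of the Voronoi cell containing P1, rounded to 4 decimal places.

Area of P1's cell: 182.5494

1. box [0,73]×[0,20]: [(0, 0) (73, 0) (73, 20) (0, 20)]
2. ⊥bis P1·P0 via (52.56,12.51): [(0, 0) (45.815, 0) (56.5984, 20) (0, 20)]  |A|=1024.1339
3. ⊥bis P1·P2 via (34.525,16.965): [(36.2722, 0) (45.815, 0) (56.5984, 20) (34.2124, 20)]  |A|=319.2879
4. ⊥bis P1·P3 via (34.98,18.025): [(34.8603, 13.7094) (36.2722, 0) (45.815, 0) (56.5984, 20) (35.0348, 20)]  |A|=316.7014
5. ⊥bis P1·P4 via (38.8,11.33): [(34.8605, 13.7192) (48.6899, 5.332) (56.5984, 20) (35.0348, 20)]  |A|=202.3076
6. ⊥bis P1·P5 via (26.315,11.67): [(34.8605, 13.7192) (48.6899, 5.332) (56.5984, 20) (35.0348, 20)]  |A|=202.3076
7. ⊥bis P1·P6 via (40.405,11.26): [(34.8605, 13.7192) (36.8132, 12.5349) (50.0417, 7.8393) (56.5984, 20) (35.0348, 20)]  |A|=182.5494
8. ⊥bis P1·P7 via (24.42,16.265): [(34.8605, 13.7192) (36.8132, 12.5349) (50.0417, 7.8393) (56.5984, 20) (35.0348, 20)]  |A|=182.5494
9. canonical 5-gon: [(34.8605, 13.7192) (36.8132, 12.5349) (50.0417, 7.8393) (56.5984, 20) (35.0348, 20)]
10. shoelace: 182.5494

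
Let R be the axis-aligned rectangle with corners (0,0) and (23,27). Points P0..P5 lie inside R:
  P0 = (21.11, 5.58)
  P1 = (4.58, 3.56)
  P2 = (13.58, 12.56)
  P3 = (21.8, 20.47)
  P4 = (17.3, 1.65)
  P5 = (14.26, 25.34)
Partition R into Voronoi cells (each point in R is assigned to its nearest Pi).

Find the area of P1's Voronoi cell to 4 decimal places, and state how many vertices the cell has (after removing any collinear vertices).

1. box [0,23]×[0,27]: [(0, 0) (23, 0) (23, 27) (0, 27)]
2. ⊥bis P1·P0 via (12.845,4.57): [(0, 0) (13.4035, 0) (10.104, 27) (0, 27)]  |A|=317.3509
3. ⊥bis P1·P2 via (9.08,8.06): [(0, 17.14) (0, 0) (13.4035, 0) (12.8833, 4.2567)]  |A|=138.9371
4. ⊥bis P1·P3 via (13.19,12.015): [(0, 17.14) (0, 0) (13.4035, 0) (12.8833, 4.2567)]  |A|=138.9371
5. ⊥bis P1·P4 via (10.94,2.605): [(11.4093, 5.7307) (0, 17.14) (0, 0) (10.5488, 0)]  |A|=128.004
6. ⊥bis P1·P5 via (9.42,14.45): [(11.4093, 5.7307) (0, 17.14) (0, 0) (10.5488, 0)]  |A|=128.004
7. canonical 4-gon: [(11.4093, 5.7307) (0, 17.14) (0, 0) (10.5488, 0)]
8. shoelace: 128.004

Area of P1's cell: 128.0040 (4 vertices)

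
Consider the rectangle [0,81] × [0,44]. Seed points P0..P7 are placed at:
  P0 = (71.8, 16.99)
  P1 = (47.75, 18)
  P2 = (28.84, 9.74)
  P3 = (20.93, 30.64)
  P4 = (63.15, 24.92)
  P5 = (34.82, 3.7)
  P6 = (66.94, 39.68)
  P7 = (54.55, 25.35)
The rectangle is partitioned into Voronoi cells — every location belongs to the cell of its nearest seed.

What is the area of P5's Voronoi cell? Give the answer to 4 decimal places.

1. box [0,81]×[0,44]: [(0, 0) (81, 0) (81, 44) (0, 44)]
2. ⊥bis P5·P0 via (53.31,10.345): [(0, 0) (57.0278, 0) (41.2149, 44) (0, 44)]  |A|=2161.341
3. ⊥bis P5·P1 via (41.285,10.85): [(0, 0) (53.2846, 0) (4.6226, 44) (0, 44)]  |A|=1273.9584
4. ⊥bis P5·P2 via (31.83,6.72): [(25.0426, 0) (53.2846, 0) (38.5235, 13.347)]  |A|=188.4728
5. ⊥bis P5·P3 via (27.875,17.17): [(25.0426, 0) (53.2846, 0) (38.5235, 13.347)]  |A|=188.4728
6. ⊥bis P5·P4 via (48.985,14.31): [(25.0426, 0) (53.2846, 0) (38.5235, 13.347)]  |A|=188.4728
7. ⊥bis P5·P6 via (50.88,21.69): [(25.0426, 0) (53.2846, 0) (38.5235, 13.347)]  |A|=188.4728
8. ⊥bis P5·P7 via (44.685,14.525): [(25.0426, 0) (53.2846, 0) (38.5235, 13.347)]  |A|=188.4728
9. canonical 3-gon: [(25.0426, 0) (53.2846, 0) (38.5235, 13.347)]
10. shoelace: 188.4728

Area of P5's cell: 188.4728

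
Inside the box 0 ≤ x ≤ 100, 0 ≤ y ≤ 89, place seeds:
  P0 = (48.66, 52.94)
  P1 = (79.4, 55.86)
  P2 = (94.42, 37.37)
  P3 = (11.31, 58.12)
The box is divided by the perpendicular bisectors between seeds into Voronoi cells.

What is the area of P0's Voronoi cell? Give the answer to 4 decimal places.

1. box [0,100]×[0,89]: [(0, 0) (100, 0) (100, 89) (0, 89)]
2. ⊥bis P0·P1 via (64.03,54.4): [(0, 0) (69.1975, 0) (60.7433, 89) (0, 89)]  |A|=5782.3659
3. ⊥bis P0·P2 via (71.54,45.155): [(0, 0) (56.1759, 0) (66.3556, 29.918) (60.7433, 89) (0, 89)]  |A|=5587.5756
4. ⊥bis P0·P3 via (29.985,55.53): [(22.2837, 0) (56.1759, 0) (66.3556, 29.918) (60.7433, 89) (34.6269, 89)]  |A|=3055.0566
5. canonical 5-gon: [(22.2837, 0) (56.1759, 0) (66.3556, 29.918) (60.7433, 89) (34.6269, 89)]
6. shoelace: 3055.0566

Area of P0's cell: 3055.0566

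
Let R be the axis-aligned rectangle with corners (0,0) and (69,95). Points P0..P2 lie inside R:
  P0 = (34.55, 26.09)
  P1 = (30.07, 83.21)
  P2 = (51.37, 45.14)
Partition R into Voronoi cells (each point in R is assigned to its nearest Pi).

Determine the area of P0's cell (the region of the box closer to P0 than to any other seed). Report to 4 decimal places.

Area of P0's cell: 2733.9887

1. box [0,69]×[0,95]: [(0, 0) (69, 0) (69, 95) (0, 95)]
2. ⊥bis P0·P1 via (32.31,54.65): [(0, 52.1159) (0, 0) (69, 0) (69, 57.5276)]  |A|=3782.7018
3. ⊥bis P0·P2 via (42.96,35.615): [(22.2913, 53.8642) (0, 52.1159) (0, 0) (69, 0) (69, 12.6233)]  |A|=2733.9887
4. canonical 5-gon: [(22.2913, 53.8642) (0, 52.1159) (0, 0) (69, 0) (69, 12.6233)]
5. shoelace: 2733.9887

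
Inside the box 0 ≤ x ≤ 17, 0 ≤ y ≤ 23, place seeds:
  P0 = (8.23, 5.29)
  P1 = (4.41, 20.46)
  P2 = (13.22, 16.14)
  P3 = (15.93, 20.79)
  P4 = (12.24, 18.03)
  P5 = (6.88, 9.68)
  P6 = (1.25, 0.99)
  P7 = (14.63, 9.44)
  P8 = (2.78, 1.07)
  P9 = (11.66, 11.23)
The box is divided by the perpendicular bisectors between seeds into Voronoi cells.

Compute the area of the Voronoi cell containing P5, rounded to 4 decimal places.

Area of P5's cell: 68.4724

1. box [0,17]×[0,23]: [(0, 0) (17, 0) (17, 23) (0, 23)]
2. ⊥bis P5·P0 via (7.555,7.485): [(0, 5.1617) (17, 10.3895) (17, 23) (0, 23)]  |A|=258.8147
3. ⊥bis P5·P1 via (5.645,15.07): [(0, 13.7766) (0, 5.1617) (17, 10.3895) (17, 17.6717)]  |A|=135.1255
4. ⊥bis P5·P2 via (10.05,12.91): [(7.4319, 15.4794) (0, 13.7766) (0, 5.1617) (13.6636, 9.3635)]  |A|=86.8876
5. ⊥bis P5·P3 via (11.405,15.235): [(7.4319, 15.4794) (0, 13.7766) (0, 5.1617) (13.6636, 9.3635)]  |A|=86.8876
6. ⊥bis P5·P4 via (9.56,13.855): [(8.193, 14.7325) (7.1353, 15.4115) (0, 13.7766) (0, 5.1617) (13.6636, 9.3635)]  |A|=86.7509
7. ⊥bis P5·P6 via (4.065,5.335): [(8.193, 14.7325) (7.1353, 15.4115) (0, 13.7766) (0, 7.9686) (2.938, 6.0652) (13.6636, 9.3635)]  |A|=82.6277
8. ⊥bis P5·P7 via (10.755,9.56): [(10.8349, 12.1397) (8.193, 14.7325) (7.1353, 15.4115) (0, 13.7766) (0, 7.9686) (2.938, 6.0652) (10.7209, 8.4586)]  |A|=77.263
9. ⊥bis P5·P8 via (4.83,5.375): [(10.8349, 12.1397) (8.193, 14.7325) (7.1353, 15.4115) (0, 13.7766) (0, 7.9686) (1.7101, 6.8607) (3.2069, 6.1479) (10.7209, 8.4586)]  |A|=77.1052
10. ⊥bis P5·P9 via (9.27,10.455): [(7.8014, 14.9838) (7.1353, 15.4115) (0, 13.7766) (0, 7.9686) (1.7101, 6.8607) (3.2069, 6.1479) (9.9902, 8.2339)]  |A|=68.4724
11. canonical 7-gon: [(7.8014, 14.9838) (7.1353, 15.4115) (0, 13.7766) (0, 7.9686) (1.7101, 6.8607) (3.2069, 6.1479) (9.9902, 8.2339)]
12. shoelace: 68.4724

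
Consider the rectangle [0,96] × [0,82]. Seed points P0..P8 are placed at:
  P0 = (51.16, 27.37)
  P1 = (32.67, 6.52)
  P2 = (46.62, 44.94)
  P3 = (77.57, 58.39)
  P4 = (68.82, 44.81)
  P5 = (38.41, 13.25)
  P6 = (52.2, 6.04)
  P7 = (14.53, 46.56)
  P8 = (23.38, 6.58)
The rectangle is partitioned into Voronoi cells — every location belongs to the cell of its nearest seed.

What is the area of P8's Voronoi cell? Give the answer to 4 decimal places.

1. box [0,96]×[0,82]: [(0, 0) (96, 0) (96, 82) (0, 82)]
2. ⊥bis P8·P0 via (37.27,16.975): [(0, 66.7759) (0, 0) (49.9738, 0)]  |A|=1668.521
3. ⊥bis P8·P1 via (28.025,6.55): [(28.1709, 29.1335) (0, 66.7759) (0, 0) (27.9827, 0)]  |A|=1348.1833
4. ⊥bis P8·P2 via (35,25.76): [(28.1709, 29.1335) (27.1249, 30.531) (0, 46.9644) (0, 0) (27.9827, 0)]  |A|=1079.4902
5. ⊥bis P8·P3 via (50.475,32.485): [(28.1709, 29.1335) (27.1249, 30.531) (0, 46.9644) (0, 0) (27.9827, 0)]  |A|=1079.4902
6. ⊥bis P8·P4 via (46.1,25.695): [(28.1709, 29.1335) (27.1249, 30.531) (0, 46.9644) (0, 0) (27.9827, 0)]  |A|=1079.4902
7. ⊥bis P8·P5 via (30.895,9.915): [(28.0876, 16.2411) (19.7681, 34.9881) (0, 46.9644) (0, 0) (27.9827, 0)]  |A|=1022.2709
8. ⊥bis P8·P6 via (37.79,6.31): [(28.0876, 16.2411) (19.7681, 34.9881) (0, 46.9644) (0, 0) (27.9827, 0)]  |A|=1022.2709
9. ⊥bis P8·P7 via (18.955,26.57): [(28.0876, 16.2411) (23.097, 27.4869) (0, 22.3741) (0, 0) (27.9827, 0)]  |A|=684.0819
10. canonical 5-gon: [(28.0876, 16.2411) (23.097, 27.4869) (0, 22.3741) (0, 0) (27.9827, 0)]
11. shoelace: 684.0819

Area of P8's cell: 684.0819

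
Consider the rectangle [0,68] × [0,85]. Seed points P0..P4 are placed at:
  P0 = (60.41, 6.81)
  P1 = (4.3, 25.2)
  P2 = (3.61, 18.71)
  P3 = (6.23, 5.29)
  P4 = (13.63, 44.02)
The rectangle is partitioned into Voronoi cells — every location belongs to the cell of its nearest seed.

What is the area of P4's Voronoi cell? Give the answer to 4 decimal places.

Area of P4's cell: 3276.9205

1. box [0,68]×[0,85]: [(0, 0) (68, 0) (68, 85) (0, 85)]
2. ⊥bis P4·P0 via (37.02,25.415): [(0, 0) (16.8043, 0) (68, 64.3627) (68, 85) (0, 85)]  |A|=4132.4518
3. ⊥bis P4·P1 via (8.965,34.61): [(0, 39.0544) (34.3312, 22.0347) (68, 64.3627) (68, 85) (0, 85)]  |A|=3276.9205
4. ⊥bis P4·P2 via (8.62,31.365): [(0, 39.0544) (34.3312, 22.0347) (68, 64.3627) (68, 85) (0, 85)]  |A|=3276.9205
5. ⊥bis P4·P3 via (9.93,24.655): [(0, 39.0544) (34.3312, 22.0347) (68, 64.3627) (68, 85) (0, 85)]  |A|=3276.9205
6. canonical 5-gon: [(0, 39.0544) (34.3312, 22.0347) (68, 64.3627) (68, 85) (0, 85)]
7. shoelace: 3276.9205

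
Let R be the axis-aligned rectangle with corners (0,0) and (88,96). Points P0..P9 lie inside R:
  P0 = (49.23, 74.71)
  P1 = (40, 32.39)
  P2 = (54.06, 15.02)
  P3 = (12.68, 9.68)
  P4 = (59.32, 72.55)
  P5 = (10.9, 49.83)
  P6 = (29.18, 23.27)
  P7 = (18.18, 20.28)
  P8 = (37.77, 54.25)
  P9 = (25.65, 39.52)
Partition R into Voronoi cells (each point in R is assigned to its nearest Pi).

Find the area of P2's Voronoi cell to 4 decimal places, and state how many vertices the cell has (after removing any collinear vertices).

1. box [0,88]×[0,96]: [(0, 0) (88, 0) (88, 96) (0, 96)]
2. ⊥bis P2·P0 via (51.645,44.865): [(0, 40.686) (0, 0) (88, 0) (88, 47.8068)]  |A|=3893.6816
3. ⊥bis P2·P1 via (47.03,23.705): [(75.5625, 46.8004) (17.7444, 0) (88, 0) (88, 47.8068)]  |A|=1941.2935
4. ⊥bis P2·P3 via (33.37,12.35): [(75.5625, 46.8004) (33.3352, 12.6198) (34.9637, 0) (88, 0) (88, 47.8068)]  |A|=1832.6407
5. ⊥bis P2·P4 via (56.69,43.785): [(70.2999, 42.5406) (33.3352, 12.6198) (34.9637, 0) (88, 0) (88, 40.9223)]  |A|=1747.8708
6. ⊥bis P2·P5 via (32.48,32.425): [(70.2999, 42.5406) (33.3352, 12.6198) (34.9637, 0) (88, 0) (88, 40.9223)]  |A|=1747.8708
7. ⊥bis P2·P6 via (41.62,19.145): [(70.2999, 42.5406) (41.702, 19.3923) (35.2717, 0) (88, 0) (88, 40.9223)]  |A|=1686.5763
8. ⊥bis P2·P7 via (36.12,17.65): [(70.2999, 42.5406) (41.702, 19.3923) (35.2717, 0) (88, 0) (88, 40.9223)]  |A|=1686.5763
9. ⊥bis P2·P8 via (45.915,34.635): [(70.2999, 42.5406) (41.702, 19.3923) (35.2717, 0) (88, 0) (88, 40.9223)]  |A|=1686.5763
10. ⊥bis P2·P9 via (39.855,27.27): [(70.2999, 42.5406) (41.702, 19.3923) (35.2717, 0) (88, 0) (88, 40.9223)]  |A|=1686.5763
11. canonical 5-gon: [(70.2999, 42.5406) (41.702, 19.3923) (35.2717, 0) (88, 0) (88, 40.9223)]
12. shoelace: 1686.5763

Area of P2's cell: 1686.5763 (5 vertices)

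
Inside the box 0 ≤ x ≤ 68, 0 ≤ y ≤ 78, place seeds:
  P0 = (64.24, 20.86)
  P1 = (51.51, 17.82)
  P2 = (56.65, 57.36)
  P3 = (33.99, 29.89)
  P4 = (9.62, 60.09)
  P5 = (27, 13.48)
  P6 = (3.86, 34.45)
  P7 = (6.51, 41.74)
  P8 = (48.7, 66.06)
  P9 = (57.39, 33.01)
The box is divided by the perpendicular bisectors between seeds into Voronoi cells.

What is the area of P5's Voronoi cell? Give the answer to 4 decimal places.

1. box [0,68]×[0,78]: [(0, 0) (68, 0) (68, 78) (0, 78)]
2. ⊥bis P5·P0 via (45.62,17.17): [(0, 0) (49.0226, 0) (33.5651, 78) (0, 78)]  |A|=3220.9212
3. ⊥bis P5·P1 via (39.255,15.65): [(0, 0) (42.0262, 0) (28.2146, 78) (0, 78)]  |A|=2739.3913
4. ⊥bis P5·P2 via (41.825,35.42): [(0, 63.6814) (0, 0) (42.0262, 0) (34.9293, 40.0795)]  |A|=1954.3659
5. ⊥bis P5·P3 via (30.495,21.685): [(0, 34.6746) (0, 0) (42.0262, 0) (38.8138, 18.1415)]  |A|=1054.1368
6. ⊥bis P5·P4 via (18.31,36.785): [(5.9049, 32.1594) (0, 29.9575) (0, 0) (42.0262, 0) (38.8138, 18.1415)]  |A|=1040.2098
7. ⊥bis P5·P6 via (15.43,23.965): [(18.135, 26.9499) (0, 6.9383) (0, 0) (42.0262, 0) (38.8138, 18.1415)]  |A|=802.6379
8. ⊥bis P5·P7 via (16.755,27.61): [(18.135, 26.9499) (0, 6.9383) (0, 0) (42.0262, 0) (38.8138, 18.1415)]  |A|=802.6379
9. ⊥bis P5·P8 via (37.85,39.77): [(18.135, 26.9499) (0, 6.9383) (0, 0) (42.0262, 0) (38.8138, 18.1415)]  |A|=802.6379
10. ⊥bis P5·P9 via (42.195,23.245): [(18.135, 26.9499) (0, 6.9383) (0, 0) (42.0262, 0) (38.8138, 18.1415)]  |A|=802.6379
11. canonical 5-gon: [(18.135, 26.9499) (0, 6.9383) (0, 0) (42.0262, 0) (38.8138, 18.1415)]
12. shoelace: 802.6379

Area of P5's cell: 802.6379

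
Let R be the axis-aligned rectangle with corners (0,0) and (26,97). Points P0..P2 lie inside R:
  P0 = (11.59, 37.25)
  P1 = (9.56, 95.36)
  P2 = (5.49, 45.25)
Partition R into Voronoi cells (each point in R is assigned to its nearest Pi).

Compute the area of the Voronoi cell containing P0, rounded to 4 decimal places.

Area of P0's cell: 1160.9195

1. box [0,26]×[0,97]: [(0, 0) (26, 0) (26, 97) (0, 97)]
2. ⊥bis P0·P1 via (10.575,66.305): [(0, 65.9356) (0, 0) (26, 0) (26, 66.8439)]  |A|=1726.1326
3. ⊥bis P0·P2 via (8.54,41.25): [(0, 34.7383) (0, 0) (26, 0) (26, 54.5633)]  |A|=1160.9195
4. canonical 4-gon: [(0, 34.7383) (0, 0) (26, 0) (26, 54.5633)]
5. shoelace: 1160.9195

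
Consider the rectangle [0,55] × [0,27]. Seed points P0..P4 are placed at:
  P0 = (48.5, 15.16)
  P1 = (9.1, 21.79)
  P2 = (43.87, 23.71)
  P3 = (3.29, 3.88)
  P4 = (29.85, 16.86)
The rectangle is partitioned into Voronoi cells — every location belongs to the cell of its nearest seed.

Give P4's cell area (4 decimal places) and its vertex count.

1. box [0,55]×[0,27]: [(0, 0) (55, 0) (55, 27) (0, 27)]
2. ⊥bis P4·P0 via (39.175,16.01): [(0, 0) (37.7156, 0) (40.1768, 27) (0, 27)]  |A|=1051.5476
3. ⊥bis P4·P1 via (19.475,19.325): [(14.8836, 0) (37.7156, 0) (40.1768, 27) (21.2985, 27)]  |A|=563.0896
4. ⊥bis P4·P2 via (36.86,20.285): [(14.8836, 0) (37.7156, 0) (39.1394, 15.6197) (33.5791, 27) (21.2985, 27)]  |A|=525.548
5. ⊥bis P4·P3 via (16.57,10.37): [(17.0931, 9.2997) (21.6379, 0) (37.7156, 0) (39.1394, 15.6197) (33.5791, 27) (21.2985, 27)]  |A|=494.1416
6. canonical 6-gon: [(17.0931, 9.2997) (21.6379, 0) (37.7156, 0) (39.1394, 15.6197) (33.5791, 27) (21.2985, 27)]
7. shoelace: 494.1416

Area of P4's cell: 494.1416 (6 vertices)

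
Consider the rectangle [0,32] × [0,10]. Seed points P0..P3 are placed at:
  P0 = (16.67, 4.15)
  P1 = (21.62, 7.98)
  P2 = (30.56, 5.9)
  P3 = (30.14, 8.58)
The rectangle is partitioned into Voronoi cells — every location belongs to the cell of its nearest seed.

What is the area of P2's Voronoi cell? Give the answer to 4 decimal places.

Area of P2's cell: 47.1663

1. box [0,32]×[0,10]: [(0, 0) (32, 0) (32, 10) (0, 10)]
2. ⊥bis P2·P0 via (23.615,5.025): [(24.2481, 0) (32, 0) (32, 10) (22.9882, 10)]  |A|=83.8185
3. ⊥bis P2·P1 via (26.09,6.94): [(24.4753, 0) (32, 0) (32, 10) (26.8019, 10)]  |A|=63.6136
4. ⊥bis P2·P3 via (30.35,7.24): [(26.0012, 6.5585) (24.4753, 0) (32, 0) (32, 7.4986)]  |A|=47.1663
5. canonical 4-gon: [(26.0012, 6.5585) (24.4753, 0) (32, 0) (32, 7.4986)]
6. shoelace: 47.1663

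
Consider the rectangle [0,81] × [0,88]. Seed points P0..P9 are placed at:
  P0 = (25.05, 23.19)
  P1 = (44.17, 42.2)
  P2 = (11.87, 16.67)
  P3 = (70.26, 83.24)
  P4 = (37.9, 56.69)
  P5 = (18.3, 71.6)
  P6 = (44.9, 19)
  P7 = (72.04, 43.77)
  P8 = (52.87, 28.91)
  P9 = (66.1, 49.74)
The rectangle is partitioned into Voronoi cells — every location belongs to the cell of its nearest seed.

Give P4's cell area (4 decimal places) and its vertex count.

1. box [0,81]×[0,88]: [(0, 0) (81, 0) (81, 88) (0, 88)]
2. ⊥bis P4·P0 via (31.475,39.94): [(0, 52.0132) (81, 20.9431) (81, 88) (0, 88)]  |A|=4173.2681
3. ⊥bis P4·P1 via (41.035,49.445): [(0, 52.0132) (24.8986, 42.4626) (81, 66.7383) (81, 88) (0, 88)]  |A|=2888.6796
4. ⊥bis P4·P2 via (24.885,36.68): [(0, 52.8658) (3.195, 50.7877) (24.8986, 42.4626) (81, 66.7383) (81, 88) (0, 88)]  |A|=2887.3176
5. ⊥bis P4·P3 via (54.08,69.965): [(0, 52.8658) (3.195, 50.7877) (24.8986, 42.4626) (63.0869, 58.9871) (39.2831, 88) (0, 88)]  |A|=2091.7219
6. ⊥bis P4·P5 via (28.1,64.145): [(14.6085, 46.4097) (24.8986, 42.4626) (63.0869, 58.9871) (42.8965, 83.5958)]  |A|=883.8524
7. ⊥bis P4·P6 via (41.4,37.845): [(14.6085, 46.4097) (24.8986, 42.4626) (63.0869, 58.9871) (42.8965, 83.5958)]  |A|=883.8524
8. ⊥bis P4·P7 via (54.97,50.23): [(14.6085, 46.4097) (24.8986, 42.4626) (57.3436, 56.5019) (59.8001, 62.9931) (42.8965, 83.5958)]  |A|=868.2643
9. ⊥bis P4·P8 via (45.385,42.8): [(14.6085, 46.4097) (24.8986, 42.4626) (57.3436, 56.5019) (59.8001, 62.9931) (42.8965, 83.5958)]  |A|=868.2643
10. ⊥bis P4·P9 via (52,53.215): [(14.6085, 46.4097) (24.8986, 42.4626) (52.2689, 54.306) (55.655, 68.0453) (42.8965, 83.5958)]  |A|=817.4619
11. canonical 5-gon: [(14.6085, 46.4097) (24.8986, 42.4626) (52.2689, 54.306) (55.655, 68.0453) (42.8965, 83.5958)]
12. shoelace: 817.4619

Area of P4's cell: 817.4619 (5 vertices)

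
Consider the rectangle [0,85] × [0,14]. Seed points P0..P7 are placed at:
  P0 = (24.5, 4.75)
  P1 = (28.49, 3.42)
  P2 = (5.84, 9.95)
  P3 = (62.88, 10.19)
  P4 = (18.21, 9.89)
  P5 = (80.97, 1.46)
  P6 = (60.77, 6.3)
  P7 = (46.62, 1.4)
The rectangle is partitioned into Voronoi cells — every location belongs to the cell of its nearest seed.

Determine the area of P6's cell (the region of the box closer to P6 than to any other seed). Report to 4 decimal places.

Area of P6's cell: 149.1767

1. box [0,85]×[0,14]: [(0, 0) (85, 0) (85, 14) (0, 14)]
2. ⊥bis P6·P0 via (42.635,5.525): [(42.8711, 0) (85, 0) (85, 14) (42.2728, 14)]  |A|=593.9925
3. ⊥bis P6·P1 via (44.63,4.86): [(45.0636, 0) (85, 0) (85, 14) (43.8145, 14)]  |A|=567.853
4. ⊥bis P6·P2 via (33.305,8.125): [(45.0636, 0) (85, 0) (85, 14) (43.8145, 14)]  |A|=567.853
5. ⊥bis P6·P3 via (61.825,8.245): [(45.0636, 0) (77.0255, 0) (51.2151, 14) (43.8145, 14)]  |A|=275.537
6. ⊥bis P6·P4 via (39.49,8.095): [(45.0636, 0) (77.0255, 0) (51.2151, 14) (43.8145, 14)]  |A|=275.537
7. ⊥bis P6·P5 via (70.87,3.88): [(45.0636, 0) (69.9403, 0) (70.7553, 3.4011) (51.2151, 14) (43.8145, 14)]  |A|=263.4884
8. ⊥bis P6·P7 via (53.695,3.85): [(55.0282, 0) (69.9403, 0) (70.7553, 3.4011) (51.2151, 14) (50.1802, 14)]  |A|=149.1767
9. canonical 5-gon: [(55.0282, 0) (69.9403, 0) (70.7553, 3.4011) (51.2151, 14) (50.1802, 14)]
10. shoelace: 149.1767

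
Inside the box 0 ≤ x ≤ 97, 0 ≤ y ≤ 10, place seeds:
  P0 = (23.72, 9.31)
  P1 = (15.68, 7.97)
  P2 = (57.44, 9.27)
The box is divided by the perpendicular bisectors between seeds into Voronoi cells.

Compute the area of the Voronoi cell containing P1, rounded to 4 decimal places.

Area of P1's cell: 203.0667

1. box [0,97]×[0,10]: [(0, 0) (97, 0) (97, 10) (0, 10)]
2. ⊥bis P1·P0 via (19.7,8.64): [(0, 0) (21.14, 0) (19.4733, 10) (0, 10)]  |A|=203.0667
3. ⊥bis P1·P2 via (36.56,8.62): [(0, 0) (21.14, 0) (19.4733, 10) (0, 10)]  |A|=203.0667
4. canonical 4-gon: [(0, 0) (21.14, 0) (19.4733, 10) (0, 10)]
5. shoelace: 203.0667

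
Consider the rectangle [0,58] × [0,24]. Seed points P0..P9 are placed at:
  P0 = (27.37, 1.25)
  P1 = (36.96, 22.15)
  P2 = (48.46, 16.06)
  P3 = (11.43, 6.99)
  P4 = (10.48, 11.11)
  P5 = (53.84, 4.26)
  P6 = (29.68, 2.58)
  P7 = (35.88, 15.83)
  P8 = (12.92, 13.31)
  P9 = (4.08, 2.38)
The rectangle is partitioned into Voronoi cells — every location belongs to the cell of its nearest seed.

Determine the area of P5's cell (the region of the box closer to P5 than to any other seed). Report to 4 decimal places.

1. box [0,58]×[0,24]: [(0, 0) (58, 0) (58, 24) (0, 24)]
2. ⊥bis P5·P0 via (40.605,2.755): [(40.9183, 0) (58, 0) (58, 24) (38.1892, 24)]  |A|=442.7108
3. ⊥bis P5·P1 via (45.4,13.205): [(39.9965, 8.1065) (40.9183, 0) (58, 0) (58, 24) (56.8409, 24)]  |A|=294.4901
4. ⊥bis P5·P2 via (51.15,10.16): [(40.3242, 5.2242) (40.9183, 0) (58, 0) (58, 13.2831)]  |A|=162.0139
5. ⊥bis P5·P3 via (32.635,5.625): [(40.3242, 5.2242) (40.9183, 0) (58, 0) (58, 13.2831)]  |A|=162.0139
6. ⊥bis P5·P4 via (32.16,7.685): [(40.3242, 5.2242) (40.9183, 0) (58, 0) (58, 13.2831)]  |A|=162.0139
7. ⊥bis P5·P6 via (41.76,3.42): [(41.5943, 5.8032) (41.9978, 0) (58, 0) (58, 13.2831)]  |A|=155.392
8. ⊥bis P5·P7 via (44.86,10.045): [(42.3491, 6.1474) (41.6462, 5.0563) (41.9978, 0) (58, 0) (58, 13.2831)]  |A|=155.1011
9. ⊥bis P5·P8 via (33.38,8.785): [(42.3491, 6.1474) (41.6462, 5.0563) (41.9978, 0) (58, 0) (58, 13.2831)]  |A|=155.1011
10. ⊥bis P5·P9 via (28.96,3.32): [(42.3491, 6.1474) (41.6462, 5.0563) (41.9978, 0) (58, 0) (58, 13.2831)]  |A|=155.1011
11. canonical 5-gon: [(42.3491, 6.1474) (41.6462, 5.0563) (41.9978, 0) (58, 0) (58, 13.2831)]
12. shoelace: 155.1011

Area of P5's cell: 155.1011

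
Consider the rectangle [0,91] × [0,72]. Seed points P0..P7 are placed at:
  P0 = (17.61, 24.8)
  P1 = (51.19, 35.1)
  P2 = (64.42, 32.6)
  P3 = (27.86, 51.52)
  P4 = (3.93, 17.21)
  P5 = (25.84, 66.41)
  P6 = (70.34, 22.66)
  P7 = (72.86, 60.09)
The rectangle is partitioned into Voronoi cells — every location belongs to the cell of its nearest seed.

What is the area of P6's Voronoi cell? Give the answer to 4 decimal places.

1. box [0,91]×[0,72]: [(0, 0) (91, 0) (91, 72) (0, 72)]
2. ⊥bis P6·P0 via (43.975,23.73): [(43.0119, 0) (91, 0) (91, 72) (45.934, 72)]  |A|=3349.9464
3. ⊥bis P6·P1 via (60.765,28.88): [(43.0791, 1.6545) (43.0119, 0) (91, 0) (91, 72) (88.7761, 72)]  |A|=1843.0712
4. ⊥bis P6·P2 via (67.38,27.63): [(55.2663, 20.4154) (43.0791, 1.6545) (43.0119, 0) (91, 0) (91, 41.6974)]  |A|=1244.3015
5. ⊥bis P6·P3 via (49.1,37.09): [(55.2663, 20.4154) (43.0791, 1.6545) (43.0119, 0) (91, 0) (91, 41.6974)]  |A|=1244.3015
6. ⊥bis P6·P4 via (37.135,19.935): [(55.2663, 20.4154) (43.0791, 1.6545) (43.0119, 0) (91, 0) (91, 41.6974)]  |A|=1244.3015
7. ⊥bis P6·P5 via (48.09,44.535): [(55.2663, 20.4154) (43.0791, 1.6545) (43.0119, 0) (91, 0) (91, 41.6974)]  |A|=1244.3015
8. ⊥bis P6·P7 via (71.6,41.375): [(88.5433, 40.2343) (55.2663, 20.4154) (43.0791, 1.6545) (43.0119, 0) (91, 0) (91, 40.0689)]  |A|=1242.301
9. canonical 6-gon: [(88.5433, 40.2343) (55.2663, 20.4154) (43.0791, 1.6545) (43.0119, 0) (91, 0) (91, 40.0689)]
10. shoelace: 1242.301

Area of P6's cell: 1242.3010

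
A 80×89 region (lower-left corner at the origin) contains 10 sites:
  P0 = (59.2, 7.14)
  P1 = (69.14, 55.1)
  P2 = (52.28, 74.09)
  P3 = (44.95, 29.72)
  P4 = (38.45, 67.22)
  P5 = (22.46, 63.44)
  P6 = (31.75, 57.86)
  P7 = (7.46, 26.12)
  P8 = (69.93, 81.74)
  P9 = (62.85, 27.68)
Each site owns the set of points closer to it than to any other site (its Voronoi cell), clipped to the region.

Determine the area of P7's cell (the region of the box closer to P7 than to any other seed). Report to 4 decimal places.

Area of P7's cell: 1208.0936

1. box [0,80]×[0,89]: [(0, 0) (80, 0) (80, 89) (0, 89)]
2. ⊥bis P7·P0 via (33.33,16.63): [(0, 0) (27.2295, 0) (59.8778, 89) (0, 89)]  |A|=3876.2765
3. ⊥bis P7·P1 via (38.3,40.61): [(0, 0) (27.2295, 0) (40.4489, 36.0363) (15.5642, 89) (0, 89)]  |A|=2702.7724
4. ⊥bis P7·P2 via (29.87,50.105): [(0, 78.0136) (0, 0) (27.2295, 0) (40.4489, 36.0363) (36.9445, 43.4951)]  |A|=2145.7039
5. ⊥bis P7·P3 via (26.205,27.92): [(23.5035, 56.0535) (0, 78.0136) (0, 0) (27.2295, 0) (28.5424, 3.5788)]  |A|=1723.4116
6. ⊥bis P7·P4 via (22.955,46.67): [(24.5177, 45.4917) (0, 63.9784) (0, 0) (27.2295, 0) (28.5424, 3.5788)]  |A|=1438.3742
7. ⊥bis P7·P5 via (14.96,44.78): [(24.9724, 40.7557) (0, 50.7929) (0, 0) (27.2295, 0) (28.5424, 3.5788)]  |A|=1219.8822
8. ⊥bis P7·P6 via (19.605,41.99): [(25.2702, 37.6545) (17.0647, 43.9341) (0, 50.7929) (0, 0) (27.2295, 0) (28.5424, 3.5788)]  |A|=1208.0936
9. ⊥bis P7·P8 via (38.695,53.93): [(25.2702, 37.6545) (17.0647, 43.9341) (0, 50.7929) (0, 0) (27.2295, 0) (28.5424, 3.5788)]  |A|=1208.0936
10. ⊥bis P7·P9 via (35.155,26.9): [(25.2702, 37.6545) (17.0647, 43.9341) (0, 50.7929) (0, 0) (27.2295, 0) (28.5424, 3.5788)]  |A|=1208.0936
11. canonical 6-gon: [(25.2702, 37.6545) (17.0647, 43.9341) (0, 50.7929) (0, 0) (27.2295, 0) (28.5424, 3.5788)]
12. shoelace: 1208.0936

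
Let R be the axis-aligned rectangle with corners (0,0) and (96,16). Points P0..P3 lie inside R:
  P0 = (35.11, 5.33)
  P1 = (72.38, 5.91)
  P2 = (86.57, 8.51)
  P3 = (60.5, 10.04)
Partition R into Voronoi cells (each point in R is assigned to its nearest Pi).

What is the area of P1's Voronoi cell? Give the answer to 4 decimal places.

1. box [0,96]×[0,16]: [(0, 0) (96, 0) (96, 16) (0, 16)]
2. ⊥bis P1·P0 via (53.745,5.62): [(53.8325, 0) (96, 0) (96, 16) (53.5835, 16)]  |A|=676.6726
3. ⊥bis P1·P2 via (79.475,7.21): [(53.8325, 0) (80.7961, 0) (77.8644, 16) (53.5835, 16)]  |A|=409.9566
4. ⊥bis P1·P3 via (66.44,7.975): [(63.6675, 0) (80.7961, 0) (77.8644, 16) (69.2298, 16)]  |A|=206.1049
5. canonical 4-gon: [(63.6675, 0) (80.7961, 0) (77.8644, 16) (69.2298, 16)]
6. shoelace: 206.1049

Area of P1's cell: 206.1049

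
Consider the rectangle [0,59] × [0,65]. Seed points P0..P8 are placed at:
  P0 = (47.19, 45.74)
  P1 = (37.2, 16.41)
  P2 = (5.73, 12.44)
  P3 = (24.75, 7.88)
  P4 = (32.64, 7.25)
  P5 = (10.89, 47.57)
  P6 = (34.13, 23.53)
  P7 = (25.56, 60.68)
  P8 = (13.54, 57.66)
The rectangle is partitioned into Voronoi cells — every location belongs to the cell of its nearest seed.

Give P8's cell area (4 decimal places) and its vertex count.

1. box [0,59]×[0,65]: [(0, 0) (59, 0) (59, 65) (0, 65)]
2. ⊥bis P8·P0 via (30.365,51.7): [(0, 0) (12.0511, 0) (35.0763, 65) (0, 65)]  |A|=1531.64
3. ⊥bis P8·P1 via (25.37,37.035): [(0, 22.4834) (25.1192, 36.8911) (35.0763, 65) (0, 65)]  |A|=1026.9691
4. ⊥bis P8·P2 via (9.635,35.05): [(0, 36.7141) (19.0687, 33.4207) (25.1192, 36.8911) (35.0763, 65) (0, 65)]  |A|=891.2891
5. ⊥bis P8·P3 via (19.145,32.77): [(0, 36.7141) (19.0687, 33.4207) (25.1192, 36.8911) (35.0763, 65) (0, 65)]  |A|=891.2891
6. ⊥bis P8·P4 via (23.09,32.455): [(0, 36.7141) (19.0687, 33.4207) (25.1192, 36.8911) (35.0763, 65) (0, 65)]  |A|=891.2891
7. ⊥bis P8·P5 via (12.215,52.615): [(0, 55.8231) (29.1167, 48.176) (35.0763, 65) (0, 65)]  |A|=428.6623
8. ⊥bis P8·P6 via (23.835,40.595): [(0, 55.8231) (29.1167, 48.176) (35.0763, 65) (0, 65)]  |A|=428.6623
9. ⊥bis P8·P7 via (19.55,59.17): [(0, 55.8231) (21.8315, 50.0894) (18.0852, 65) (0, 65)]  |A|=235.0038
10. canonical 4-gon: [(0, 55.8231) (21.8315, 50.0894) (18.0852, 65) (0, 65)]
11. shoelace: 235.0038

Area of P8's cell: 235.0038 (4 vertices)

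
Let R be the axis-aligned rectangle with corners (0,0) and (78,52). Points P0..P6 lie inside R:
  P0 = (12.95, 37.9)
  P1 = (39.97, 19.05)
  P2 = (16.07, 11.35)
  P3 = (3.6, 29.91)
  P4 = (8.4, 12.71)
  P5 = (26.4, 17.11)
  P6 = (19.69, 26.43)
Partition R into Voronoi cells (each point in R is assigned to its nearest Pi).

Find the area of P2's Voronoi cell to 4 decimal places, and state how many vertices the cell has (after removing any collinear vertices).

Area of P2's cell: 231.2476 (4 vertices)

1. box [0,78]×[0,52]: [(0, 0) (78, 0) (78, 52) (0, 52)]
2. ⊥bis P2·P0 via (14.51,24.625): [(0, 22.9199) (0, 0) (78, 0) (78, 32.086)]  |A|=2145.2278
3. ⊥bis P2·P1 via (28.02,15.2): [(24.6014, 25.8109) (0, 22.9199) (0, 0) (32.9171, 0)]  |A|=706.7402
4. ⊥bis P2·P3 via (9.835,20.63): [(24.6014, 25.8109) (16.0505, 24.806) (0, 14.0221) (0, 0) (32.9171, 0)]  |A|=635.3335
5. ⊥bis P2·P4 via (12.235,12.03): [(24.6014, 25.8109) (16.0505, 24.806) (14.2907, 23.6237) (10.1019, 0) (32.9171, 0)]  |A|=415.8182
6. ⊥bis P2·P5 via (21.235,14.23): [(15.532, 24.4577) (14.2907, 23.6237) (10.1019, 0) (29.1696, 0)]  |A|=246.0919
7. ⊥bis P2·P6 via (17.88,18.89): [(18.7535, 18.6803) (13.6322, 19.9097) (10.1019, 0) (29.1696, 0)]  |A|=231.2476
8. canonical 4-gon: [(18.7535, 18.6803) (13.6322, 19.9097) (10.1019, 0) (29.1696, 0)]
9. shoelace: 231.2476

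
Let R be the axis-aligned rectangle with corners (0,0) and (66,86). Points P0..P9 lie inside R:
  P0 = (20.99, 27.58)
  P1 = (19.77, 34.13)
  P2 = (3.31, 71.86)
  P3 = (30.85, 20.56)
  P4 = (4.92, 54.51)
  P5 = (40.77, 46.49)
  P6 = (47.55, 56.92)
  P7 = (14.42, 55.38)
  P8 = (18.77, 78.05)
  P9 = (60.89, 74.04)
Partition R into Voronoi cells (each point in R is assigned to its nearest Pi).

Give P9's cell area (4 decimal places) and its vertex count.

Area of P9's cell: 505.6982 (4 vertices)

1. box [0,66]×[0,86]: [(0, 0) (66, 0) (66, 86) (0, 86)]
2. ⊥bis P9·P0 via (40.94,50.81): [(0, 85.9694) (66, 29.2884) (66, 86) (0, 86)]  |A|=1872.4927
3. ⊥bis P9·P1 via (40.33,54.085): [(56.3702, 37.5585) (66, 29.2884) (66, 86) (9.3541, 86)]  |A|=1645.0664
4. ⊥bis P9·P2 via (32.1,72.95): [(32.5092, 62.143) (56.3702, 37.5585) (66, 29.2884) (66, 86) (31.6059, 86)]  |A|=1379.6354
5. ⊥bis P9·P3 via (45.87,47.3): [(32.5092, 62.143) (48.1684, 46.009) (66, 35.9929) (66, 86) (31.6059, 86)]  |A|=1313.0861
6. ⊥bis P9·P4 via (32.905,64.275): [(32.3704, 65.807) (34.2887, 60.3094) (48.1684, 46.009) (66, 35.9929) (66, 86) (31.6059, 86)]  |A|=1309.9531
7. ⊥bis P9·P5 via (50.83,60.265): [(32.0613, 73.9719) (66, 49.1862) (66, 86) (31.6059, 86)]  |A|=831.5529
8. ⊥bis P9·P6 via (54.22,65.48): [(31.719, 83.0129) (66, 56.301) (66, 86) (31.6059, 86)]  |A|=560.4256
9. ⊥bis P9·P7 via (37.655,64.71): [(31.719, 83.0129) (66, 56.301) (66, 86) (31.6059, 86)]  |A|=560.4256
10. ⊥bis P9·P8 via (39.83,76.045): [(39.8874, 76.648) (66, 56.301) (66, 86) (40.7778, 86)]  |A|=505.6982
11. canonical 4-gon: [(39.8874, 76.648) (66, 56.301) (66, 86) (40.7778, 86)]
12. shoelace: 505.6982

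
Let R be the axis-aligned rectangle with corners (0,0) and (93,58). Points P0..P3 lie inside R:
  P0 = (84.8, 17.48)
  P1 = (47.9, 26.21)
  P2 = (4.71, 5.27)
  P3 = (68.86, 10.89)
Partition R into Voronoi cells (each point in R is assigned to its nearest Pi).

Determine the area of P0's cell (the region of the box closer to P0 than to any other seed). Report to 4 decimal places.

Area of P0's cell: 1091.5300

1. box [0,93]×[0,58]: [(0, 0) (93, 0) (93, 58) (0, 58)]
2. ⊥bis P0·P1 via (66.35,21.845): [(61.1818, 0) (93, 0) (93, 58) (74.9037, 58)]  |A|=1447.5194
3. ⊥bis P0·P2 via (44.755,11.375): [(61.1818, 0) (93, 0) (93, 58) (74.9037, 58)]  |A|=1447.5194
4. ⊥bis P0·P3 via (76.83,14.185): [(69.0118, 33.0958) (82.6944, 0) (93, 0) (93, 58) (74.9037, 58)]  |A|=1091.53
5. canonical 5-gon: [(69.0118, 33.0958) (82.6944, 0) (93, 0) (93, 58) (74.9037, 58)]
6. shoelace: 1091.53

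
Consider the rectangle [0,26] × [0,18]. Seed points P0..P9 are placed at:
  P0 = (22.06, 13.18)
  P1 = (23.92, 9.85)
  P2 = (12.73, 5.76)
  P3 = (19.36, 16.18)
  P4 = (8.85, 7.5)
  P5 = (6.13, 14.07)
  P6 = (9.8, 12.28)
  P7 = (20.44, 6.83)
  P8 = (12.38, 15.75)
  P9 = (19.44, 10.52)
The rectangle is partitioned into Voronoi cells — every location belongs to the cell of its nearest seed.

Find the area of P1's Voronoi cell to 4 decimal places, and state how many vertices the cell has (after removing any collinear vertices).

1. box [0,26]×[0,18]: [(0, 0) (26, 0) (26, 18) (0, 18)]
2. ⊥bis P1·P0 via (22.99,11.515): [(2.3744, 0) (26, 0) (26, 13.1963)]  |A|=155.8846
3. ⊥bis P1·P2 via (18.325,7.805): [(17.9898, 8.7221) (21.1778, 0) (26, 0) (26, 13.1963)]  |A|=73.8824
4. ⊥bis P1·P3 via (21.64,13.015): [(17.9898, 8.7221) (21.1778, 0) (26, 0) (26, 13.1963)]  |A|=73.8824
5. ⊥bis P1·P4 via (16.385,8.675): [(17.9898, 8.7221) (21.1778, 0) (26, 0) (26, 13.1963)]  |A|=73.8824
6. ⊥bis P1·P5 via (15.025,11.96): [(17.9898, 8.7221) (21.1778, 0) (26, 0) (26, 13.1963)]  |A|=73.8824
7. ⊥bis P1·P6 via (16.86,11.065): [(17.9898, 8.7221) (21.1778, 0) (26, 0) (26, 13.1963)]  |A|=73.8824
8. ⊥bis P1·P7 via (22.18,8.34): [(20.5887, 10.1737) (26, 3.9381) (26, 13.1963)]  |A|=25.0494
9. ⊥bis P1·P8 via (18.15,12.8): [(20.5887, 10.1737) (26, 3.9381) (26, 13.1963)]  |A|=25.0494
10. ⊥bis P1·P9 via (21.68,10.185): [(21.7776, 10.8378) (21.5181, 9.1027) (26, 3.9381) (26, 13.1963)]  |A|=24.104
11. canonical 4-gon: [(21.7776, 10.8378) (21.5181, 9.1027) (26, 3.9381) (26, 13.1963)]
12. shoelace: 24.104

Area of P1's cell: 24.1040 (4 vertices)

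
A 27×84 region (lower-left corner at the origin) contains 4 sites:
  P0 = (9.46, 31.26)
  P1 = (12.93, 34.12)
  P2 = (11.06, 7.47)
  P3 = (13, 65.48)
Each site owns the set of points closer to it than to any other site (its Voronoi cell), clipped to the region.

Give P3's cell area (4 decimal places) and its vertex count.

Area of P3's cell: 923.4322 (4 vertices)

1. box [0,27]×[0,84]: [(0, 0) (27, 0) (27, 84) (0, 84)]
2. ⊥bis P3·P0 via (11.23,48.37): [(0, 49.5317) (27, 46.7386) (27, 84) (0, 84)]  |A|=968.3503
3. ⊥bis P3·P1 via (12.965,49.8): [(0, 49.8289) (27, 49.7687) (27, 84) (0, 84)]  |A|=923.4322
4. ⊥bis P3·P2 via (12.03,36.475): [(0, 49.8289) (27, 49.7687) (27, 84) (0, 84)]  |A|=923.4322
5. canonical 4-gon: [(0, 49.8289) (27, 49.7687) (27, 84) (0, 84)]
6. shoelace: 923.4322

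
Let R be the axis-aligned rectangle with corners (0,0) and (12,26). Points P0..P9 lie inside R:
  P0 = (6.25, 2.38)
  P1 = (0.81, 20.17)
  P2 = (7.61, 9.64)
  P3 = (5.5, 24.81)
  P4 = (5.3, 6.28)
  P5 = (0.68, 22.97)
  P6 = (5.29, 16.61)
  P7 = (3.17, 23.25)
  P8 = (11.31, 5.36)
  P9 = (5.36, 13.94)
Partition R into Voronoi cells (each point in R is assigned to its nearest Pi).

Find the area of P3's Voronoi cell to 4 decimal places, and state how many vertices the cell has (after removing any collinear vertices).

1. box [0,12]×[0,26]: [(0, 0) (12, 0) (12, 26) (0, 26)]
2. ⊥bis P3·P0 via (5.875,13.595): [(0, 13.3986) (12, 13.7998) (12, 26) (0, 26)]  |A|=148.8098
3. ⊥bis P3·P1 via (3.155,22.49): [(0, 25.679) (11.7605, 13.7918) (12, 13.7998) (12, 26) (0, 26)]  |A|=76.5979
4. ⊥bis P3·P2 via (6.555,17.225): [(0, 25.679) (8.1451, 17.4462) (12, 17.9823) (12, 26) (0, 26)]  |A|=68.0841
5. ⊥bis P3·P4 via (5.4,15.545): [(0, 25.679) (8.1451, 17.4462) (12, 17.9823) (12, 26) (0, 26)]  |A|=68.0841
6. ⊥bis P3·P5 via (3.09,23.89): [(3.9194, 21.7174) (8.1451, 17.4462) (12, 17.9823) (12, 26) (2.2845, 26)]  |A|=62.5631
7. ⊥bis P3·P6 via (5.395,20.71): [(3.9194, 21.7174) (4.9036, 20.7226) (12, 20.5408) (12, 26) (2.2845, 26)]  |A|=46.3008
8. ⊥bis P3·P7 via (4.335,24.03): [(6.5781, 20.6797) (12, 20.5408) (12, 26) (3.016, 26)]  |A|=38.6981
9. ⊥bis P3·P8 via (8.405,15.085): [(6.5781, 20.6797) (12, 20.5408) (12, 26) (3.016, 26)]  |A|=38.6981
10. ⊥bis P3·P9 via (5.43,19.375): [(6.5781, 20.6797) (12, 20.5408) (12, 26) (3.016, 26)]  |A|=38.6981
11. canonical 4-gon: [(6.5781, 20.6797) (12, 20.5408) (12, 26) (3.016, 26)]
12. shoelace: 38.6981

Area of P3's cell: 38.6981 (4 vertices)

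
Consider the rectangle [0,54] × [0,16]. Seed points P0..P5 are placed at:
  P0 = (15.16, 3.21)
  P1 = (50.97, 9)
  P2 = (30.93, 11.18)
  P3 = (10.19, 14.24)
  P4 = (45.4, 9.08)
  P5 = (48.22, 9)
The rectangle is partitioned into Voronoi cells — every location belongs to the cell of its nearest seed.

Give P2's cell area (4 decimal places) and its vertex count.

Area of P2's cell: 238.8855 (5 vertices)

1. box [0,54]×[0,16]: [(0, 0) (54, 0) (54, 16) (0, 16)]
2. ⊥bis P2·P0 via (23.045,7.195): [(26.6813, 0) (54, 0) (54, 16) (18.595, 16)]  |A|=501.7894
3. ⊥bis P2·P1 via (40.95,10.09): [(26.6813, 0) (39.8524, 0) (41.5929, 16) (18.595, 16)]  |A|=289.3517
4. ⊥bis P2·P3 via (20.56,12.71): [(20.4917, 12.2471) (26.6813, 0) (39.8524, 0) (41.5929, 16) (21.0454, 16)]  |A|=284.7538
5. ⊥bis P2·P4 via (38.165,10.13): [(20.4917, 12.2471) (26.6813, 0) (36.6949, 0) (39.0169, 16) (21.0454, 16)]  |A|=238.8855
6. ⊥bis P2·P5 via (39.575,10.09): [(20.4917, 12.2471) (26.6813, 0) (36.6949, 0) (39.0169, 16) (21.0454, 16)]  |A|=238.8855
7. canonical 5-gon: [(20.4917, 12.2471) (26.6813, 0) (36.6949, 0) (39.0169, 16) (21.0454, 16)]
8. shoelace: 238.8855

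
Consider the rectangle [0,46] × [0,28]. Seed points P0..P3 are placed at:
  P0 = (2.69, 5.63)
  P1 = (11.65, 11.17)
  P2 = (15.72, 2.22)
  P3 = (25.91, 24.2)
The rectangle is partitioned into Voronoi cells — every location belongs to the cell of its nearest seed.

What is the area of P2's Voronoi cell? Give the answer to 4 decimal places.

1. box [0,46]×[0,28]: [(0, 0) (46, 0) (46, 28) (0, 28)]
2. ⊥bis P2·P0 via (9.205,3.925): [(8.1778, 0) (46, 0) (46, 28) (15.5055, 28)]  |A|=956.4334
3. ⊥bis P2·P1 via (13.685,6.695): [(9.4227, 4.7567) (8.1778, 0) (46, 0) (46, 21.3902)]  |A|=481.1529
4. ⊥bis P2·P3 via (20.815,13.21): [(24.3786, 11.5579) (9.4227, 4.7567) (8.1778, 0) (46, 0) (46, 1.5342)]  |A|=266.4951
5. canonical 5-gon: [(24.3786, 11.5579) (9.4227, 4.7567) (8.1778, 0) (46, 0) (46, 1.5342)]
6. shoelace: 266.4951

Area of P2's cell: 266.4951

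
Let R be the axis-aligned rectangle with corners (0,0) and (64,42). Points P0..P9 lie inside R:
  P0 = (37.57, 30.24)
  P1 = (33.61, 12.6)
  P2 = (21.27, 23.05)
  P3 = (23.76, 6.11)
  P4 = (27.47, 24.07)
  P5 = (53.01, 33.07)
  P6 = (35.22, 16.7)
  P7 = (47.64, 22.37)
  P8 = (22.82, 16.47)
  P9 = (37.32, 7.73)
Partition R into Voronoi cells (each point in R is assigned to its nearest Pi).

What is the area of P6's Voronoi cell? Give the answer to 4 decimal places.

1. box [0,64]×[0,42]: [(0, 0) (64, 0) (64, 42) (0, 42)]
2. ⊥bis P6·P0 via (36.395,23.47): [(0, 29.7867) (0, 0) (64, 0) (64, 18.6789)]  |A|=1550.8989
3. ⊥bis P6·P1 via (34.415,14.65): [(0, 29.7867) (0, 28.1642) (64, 3.0325) (64, 18.6789)]  |A|=552.6058
4. ⊥bis P6·P2 via (28.245,19.875): [(30.3584, 24.5177) (27.1629, 17.4978) (64, 3.0325) (64, 18.6789)]  |A|=415.5942
5. ⊥bis P6·P3 via (29.49,11.405): [(30.3584, 24.5177) (27.1629, 17.4978) (64, 3.0325) (64, 18.6789)]  |A|=415.5942
6. ⊥bis P6·P4 via (31.345,20.385): [(34.5785, 23.7853) (28.2088, 17.0871) (64, 3.0325) (64, 18.6789)]  |A|=394.8004
7. ⊥bis P6·P5 via (44.115,24.885): [(47.1318, 21.6065) (34.5785, 23.7853) (28.2088, 17.0871) (64, 3.0325) (64, 3.2751)]  |A|=264.8832
8. ⊥bis P6·P7 via (41.43,19.535): [(39.9123, 22.8595) (34.5785, 23.7853) (28.2088, 17.0871) (45.6795, 10.2266)]  |A|=111.3815
9. ⊥bis P6·P8 via (29.02,16.585): [(39.9123, 22.8595) (34.5785, 23.7853) (28.9953, 17.9142) (29.0166, 16.7699) (45.6795, 10.2266)]  |A|=110.9227
10. ⊥bis P6·P9 via (36.27,12.215): [(43.9508, 14.0132) (39.9123, 22.8595) (34.5785, 23.7853) (28.9953, 17.9142) (29.0166, 16.7699) (38.9927, 12.8524)]  |A|=100.5323
11. canonical 6-gon: [(43.9508, 14.0132) (39.9123, 22.8595) (34.5785, 23.7853) (28.9953, 17.9142) (29.0166, 16.7699) (38.9927, 12.8524)]
12. shoelace: 100.5323

Area of P6's cell: 100.5323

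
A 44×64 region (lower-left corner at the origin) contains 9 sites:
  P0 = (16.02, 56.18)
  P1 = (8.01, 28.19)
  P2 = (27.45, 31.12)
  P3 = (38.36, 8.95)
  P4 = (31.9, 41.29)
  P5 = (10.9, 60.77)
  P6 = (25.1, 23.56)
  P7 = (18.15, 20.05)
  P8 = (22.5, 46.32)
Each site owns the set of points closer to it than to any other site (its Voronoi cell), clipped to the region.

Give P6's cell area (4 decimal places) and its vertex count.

Area of P6's cell: 170.3038 (4 vertices)

1. box [0,44]×[0,64]: [(0, 0) (44, 0) (44, 64) (0, 64)]
2. ⊥bis P6·P0 via (20.56,39.87): [(0, 34.147) (0, 0) (44, 0) (44, 46.3947)]  |A|=1771.9167
3. ⊥bis P6·P1 via (16.555,25.875): [(20.3291, 39.8057) (9.545, 0) (44, 0) (44, 46.3947)]  |A|=1234.8557
4. ⊥bis P6·P2 via (26.275,27.34): [(17.676, 30.013) (9.545, 0) (44, 0) (44, 21.8302)]  |A|=804.3776
5. ⊥bis P6·P3 via (31.73,16.255): [(39.436, 23.2489) (17.676, 30.013) (9.545, 0) (13.8201, 0)]  |A|=403.7353
6. ⊥bis P6·P4 via (28.5,32.425): [(39.436, 23.2489) (17.676, 30.013) (9.545, 0) (13.8201, 0)]  |A|=403.7353
7. ⊥bis P6·P5 via (18,42.165): [(39.436, 23.2489) (17.676, 30.013) (9.545, 0) (13.8201, 0)]  |A|=403.7353
8. ⊥bis P6·P7 via (21.625,21.805): [(26.723, 11.7107) (39.436, 23.2489) (17.676, 30.013) (17.6075, 29.7599)]  |A|=170.3038
9. ⊥bis P6·P8 via (23.8,34.94): [(26.723, 11.7107) (39.436, 23.2489) (17.676, 30.013) (17.6075, 29.7599)]  |A|=170.3038
10. canonical 4-gon: [(26.723, 11.7107) (39.436, 23.2489) (17.676, 30.013) (17.6075, 29.7599)]
11. shoelace: 170.3038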